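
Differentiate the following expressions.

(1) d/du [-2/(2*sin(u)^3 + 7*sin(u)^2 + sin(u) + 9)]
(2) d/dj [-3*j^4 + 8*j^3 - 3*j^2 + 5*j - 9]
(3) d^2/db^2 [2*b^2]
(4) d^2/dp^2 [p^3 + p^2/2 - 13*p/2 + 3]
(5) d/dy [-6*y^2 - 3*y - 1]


(1) = 2*(6*sin(u)^2 + 14*sin(u) + 1)*cos(u)/(2*sin(u)^3 + 7*sin(u)^2 + sin(u) + 9)^2
(2) = -12*j^3 + 24*j^2 - 6*j + 5
(3) = 4
(4) = 6*p + 1
(5) = -12*y - 3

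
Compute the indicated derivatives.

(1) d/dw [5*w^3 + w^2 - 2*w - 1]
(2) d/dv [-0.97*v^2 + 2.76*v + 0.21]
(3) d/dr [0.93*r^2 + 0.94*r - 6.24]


(1) = 15*w^2 + 2*w - 2
(2) = 2.76 - 1.94*v
(3) = 1.86*r + 0.94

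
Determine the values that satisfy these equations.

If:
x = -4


Then:
x = -4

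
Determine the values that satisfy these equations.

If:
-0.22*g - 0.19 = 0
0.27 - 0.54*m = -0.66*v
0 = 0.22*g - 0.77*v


Then:
g = -0.86
m = 0.20
v = -0.25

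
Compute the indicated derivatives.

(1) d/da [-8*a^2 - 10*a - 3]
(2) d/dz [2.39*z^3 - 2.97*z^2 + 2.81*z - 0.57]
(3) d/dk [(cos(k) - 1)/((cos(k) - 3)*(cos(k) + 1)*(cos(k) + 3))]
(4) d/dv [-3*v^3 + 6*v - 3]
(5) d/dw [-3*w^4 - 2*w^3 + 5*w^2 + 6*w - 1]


(1) = -16*a - 10
(2) = 7.17*z^2 - 5.94*z + 2.81
(3) = 2*(-sin(k)^2*cos(k) + sin(k)^2 + 8)*sin(k)/((cos(k) - 3)^2*(cos(k) + 1)^2*(cos(k) + 3)^2)
(4) = 6 - 9*v^2
(5) = -12*w^3 - 6*w^2 + 10*w + 6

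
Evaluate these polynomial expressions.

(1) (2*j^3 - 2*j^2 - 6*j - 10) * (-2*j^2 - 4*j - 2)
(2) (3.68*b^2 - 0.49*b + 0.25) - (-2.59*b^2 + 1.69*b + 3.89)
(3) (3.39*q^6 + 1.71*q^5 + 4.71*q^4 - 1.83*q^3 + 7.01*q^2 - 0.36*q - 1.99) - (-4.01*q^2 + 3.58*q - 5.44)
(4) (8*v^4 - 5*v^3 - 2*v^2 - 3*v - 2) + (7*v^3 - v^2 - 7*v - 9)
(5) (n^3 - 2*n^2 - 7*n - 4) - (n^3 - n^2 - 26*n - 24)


(1) = -4*j^5 - 4*j^4 + 16*j^3 + 48*j^2 + 52*j + 20
(2) = 6.27*b^2 - 2.18*b - 3.64
(3) = 3.39*q^6 + 1.71*q^5 + 4.71*q^4 - 1.83*q^3 + 11.02*q^2 - 3.94*q + 3.45
(4) = 8*v^4 + 2*v^3 - 3*v^2 - 10*v - 11
(5) = -n^2 + 19*n + 20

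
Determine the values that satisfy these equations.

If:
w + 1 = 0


Then:
w = -1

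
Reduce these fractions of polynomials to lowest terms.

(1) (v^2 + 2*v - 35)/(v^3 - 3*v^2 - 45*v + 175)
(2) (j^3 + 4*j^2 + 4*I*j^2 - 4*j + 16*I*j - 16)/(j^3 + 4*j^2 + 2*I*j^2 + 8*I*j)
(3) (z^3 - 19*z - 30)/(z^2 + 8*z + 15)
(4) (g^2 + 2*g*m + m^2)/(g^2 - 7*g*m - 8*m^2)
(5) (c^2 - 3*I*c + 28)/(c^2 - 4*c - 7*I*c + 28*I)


(1) = 1/(v - 5)
(2) = (j + 2*I)/j
(3) = (z^2 - 3*z - 10)/(z + 5)
(4) = (g + m)/(g - 8*m)
(5) = (c + 4*I)/(c - 4)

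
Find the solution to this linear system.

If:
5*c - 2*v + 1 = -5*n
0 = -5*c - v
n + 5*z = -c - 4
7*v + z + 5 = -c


Then:
c = 53/420
n = -81/140
v = -53/84
z = -149/210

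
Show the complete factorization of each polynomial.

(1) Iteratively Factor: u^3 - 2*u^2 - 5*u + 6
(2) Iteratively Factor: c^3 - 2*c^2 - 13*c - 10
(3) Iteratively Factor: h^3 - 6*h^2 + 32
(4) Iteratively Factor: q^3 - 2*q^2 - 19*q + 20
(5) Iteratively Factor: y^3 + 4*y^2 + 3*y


(1) = (u + 2)*(u^2 - 4*u + 3) = (u - 3)*(u + 2)*(u - 1)
(2) = (c - 5)*(c^2 + 3*c + 2) = (c - 5)*(c + 2)*(c + 1)
(3) = (h - 4)*(h^2 - 2*h - 8) = (h - 4)*(h + 2)*(h - 4)
(4) = (q + 4)*(q^2 - 6*q + 5) = (q - 1)*(q + 4)*(q - 5)
(5) = (y + 1)*(y^2 + 3*y) = (y + 1)*(y + 3)*(y)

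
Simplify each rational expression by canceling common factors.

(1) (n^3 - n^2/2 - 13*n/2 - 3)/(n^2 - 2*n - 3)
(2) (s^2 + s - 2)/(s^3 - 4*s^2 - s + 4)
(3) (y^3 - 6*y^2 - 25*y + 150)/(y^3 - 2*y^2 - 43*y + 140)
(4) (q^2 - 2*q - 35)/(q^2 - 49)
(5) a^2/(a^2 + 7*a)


(1) = (2*n^2 + 5*n + 2)/(2*n + 2)
(2) = (s + 2)/(s^2 - 3*s - 4)
(3) = (y^2 - y - 30)/(y^2 + 3*y - 28)
(4) = (q + 5)/(q + 7)
(5) = a/(a + 7)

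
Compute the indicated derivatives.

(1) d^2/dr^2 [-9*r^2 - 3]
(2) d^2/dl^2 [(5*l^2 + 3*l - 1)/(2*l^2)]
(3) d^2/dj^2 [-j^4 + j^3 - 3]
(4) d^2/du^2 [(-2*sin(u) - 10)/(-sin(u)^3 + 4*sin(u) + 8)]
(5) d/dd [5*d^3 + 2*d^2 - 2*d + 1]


(1) = -18
(2) = 3*(l - 1)/l^4
(3) = 6*j*(1 - 2*j)
(4) = 2*(-4*sin(u)^7 - 45*sin(u)^6 - 10*sin(u)^5 - 4*sin(u)^4 - 352*sin(u)^3 - 72*sin(u)^2 + 336*sin(u) + 96)/(sin(u)^3 - 4*sin(u) - 8)^3
(5) = 15*d^2 + 4*d - 2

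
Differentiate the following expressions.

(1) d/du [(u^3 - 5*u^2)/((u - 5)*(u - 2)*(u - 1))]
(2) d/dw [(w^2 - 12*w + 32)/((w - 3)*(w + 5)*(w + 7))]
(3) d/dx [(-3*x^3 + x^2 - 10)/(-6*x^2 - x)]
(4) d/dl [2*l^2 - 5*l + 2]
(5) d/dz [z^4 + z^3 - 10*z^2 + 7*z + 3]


(1) = u*(4 - 3*u)/(u^4 - 6*u^3 + 13*u^2 - 12*u + 4)
(2) = (-w^4 + 24*w^3 + 11*w^2 - 786*w + 1292)/(w^6 + 18*w^5 + 79*w^4 - 228*w^3 - 1889*w^2 + 210*w + 11025)
(3) = (18*x^4 + 6*x^3 - x^2 - 120*x - 10)/(x^2*(36*x^2 + 12*x + 1))
(4) = 4*l - 5
(5) = 4*z^3 + 3*z^2 - 20*z + 7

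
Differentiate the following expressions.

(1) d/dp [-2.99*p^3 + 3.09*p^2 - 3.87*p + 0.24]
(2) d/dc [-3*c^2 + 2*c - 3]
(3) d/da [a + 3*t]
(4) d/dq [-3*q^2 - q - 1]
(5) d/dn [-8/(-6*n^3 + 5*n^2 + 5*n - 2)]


(1) = -8.97*p^2 + 6.18*p - 3.87
(2) = 2 - 6*c
(3) = 1
(4) = -6*q - 1
(5) = 8*(-18*n^2 + 10*n + 5)/(6*n^3 - 5*n^2 - 5*n + 2)^2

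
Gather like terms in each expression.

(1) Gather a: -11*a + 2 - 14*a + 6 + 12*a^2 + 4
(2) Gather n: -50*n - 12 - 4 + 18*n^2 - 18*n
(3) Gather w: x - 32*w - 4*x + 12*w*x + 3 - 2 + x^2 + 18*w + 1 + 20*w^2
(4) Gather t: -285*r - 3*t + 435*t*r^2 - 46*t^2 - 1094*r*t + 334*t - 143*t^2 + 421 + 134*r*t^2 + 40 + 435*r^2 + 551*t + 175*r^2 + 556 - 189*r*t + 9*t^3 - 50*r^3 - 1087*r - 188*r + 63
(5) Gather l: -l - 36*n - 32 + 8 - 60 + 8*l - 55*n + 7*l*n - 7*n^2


(1) = 12*a^2 - 25*a + 12
(2) = 18*n^2 - 68*n - 16
(3) = 20*w^2 + w*(12*x - 14) + x^2 - 3*x + 2
(4) = -50*r^3 + 610*r^2 - 1560*r + 9*t^3 + t^2*(134*r - 189) + t*(435*r^2 - 1283*r + 882) + 1080
(5) = l*(7*n + 7) - 7*n^2 - 91*n - 84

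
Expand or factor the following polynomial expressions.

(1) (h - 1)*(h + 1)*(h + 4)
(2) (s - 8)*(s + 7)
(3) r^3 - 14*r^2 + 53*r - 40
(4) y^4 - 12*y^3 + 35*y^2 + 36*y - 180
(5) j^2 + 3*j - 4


(1) = h^3 + 4*h^2 - h - 4
(2) = s^2 - s - 56
(3) = (r - 8)*(r - 5)*(r - 1)
(4) = (y - 6)*(y - 5)*(y - 3)*(y + 2)
(5) = (j - 1)*(j + 4)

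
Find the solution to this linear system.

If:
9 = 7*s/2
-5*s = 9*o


Then:
o = -10/7
s = 18/7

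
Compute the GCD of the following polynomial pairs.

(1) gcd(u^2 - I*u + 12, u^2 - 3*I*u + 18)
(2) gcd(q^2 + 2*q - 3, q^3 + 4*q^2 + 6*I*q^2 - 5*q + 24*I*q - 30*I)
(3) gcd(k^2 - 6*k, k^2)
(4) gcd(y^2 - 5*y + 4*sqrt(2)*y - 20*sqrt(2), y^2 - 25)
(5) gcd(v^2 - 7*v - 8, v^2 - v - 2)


(1) = gcd((u - 4*I)*(u + 3*I), (u - 6*I)*(u + 3*I)) = u + 3*I
(2) = q - 1
(3) = k
(4) = gcd((y - 5)*(y + 4*sqrt(2)), (y - 5)*(y + 5)) = y - 5
(5) = v + 1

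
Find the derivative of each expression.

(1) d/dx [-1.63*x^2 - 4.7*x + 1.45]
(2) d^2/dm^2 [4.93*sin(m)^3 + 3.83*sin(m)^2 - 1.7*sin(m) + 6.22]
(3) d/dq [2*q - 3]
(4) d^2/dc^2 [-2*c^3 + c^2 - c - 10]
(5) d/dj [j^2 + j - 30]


(1) = -3.26*x - 4.7
(2) = -1.9975*sin(m) + 11.0925*sin(3*m) + 7.66*cos(2*m)
(3) = 2
(4) = 2 - 12*c
(5) = 2*j + 1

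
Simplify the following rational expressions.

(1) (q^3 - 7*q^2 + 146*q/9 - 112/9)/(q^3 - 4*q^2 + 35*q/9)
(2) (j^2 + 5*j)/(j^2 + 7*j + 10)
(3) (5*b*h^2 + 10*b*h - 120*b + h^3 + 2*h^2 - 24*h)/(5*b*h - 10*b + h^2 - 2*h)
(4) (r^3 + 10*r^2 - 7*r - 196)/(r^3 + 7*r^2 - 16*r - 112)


(1) = (3*q^2 - 14*q + 16)/(3*q^2 - 5*q)
(2) = j/(j + 2)
(3) = (h^2 + 2*h - 24)/(h - 2)
(4) = (r + 7)/(r + 4)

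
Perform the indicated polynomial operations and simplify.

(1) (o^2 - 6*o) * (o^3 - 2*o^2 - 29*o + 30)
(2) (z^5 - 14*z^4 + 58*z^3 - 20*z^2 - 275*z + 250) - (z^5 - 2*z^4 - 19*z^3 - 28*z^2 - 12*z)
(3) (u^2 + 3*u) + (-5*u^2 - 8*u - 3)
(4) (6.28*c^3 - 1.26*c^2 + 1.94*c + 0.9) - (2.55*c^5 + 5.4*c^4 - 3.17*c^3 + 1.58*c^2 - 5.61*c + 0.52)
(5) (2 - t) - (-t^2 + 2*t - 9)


(1) = o^5 - 8*o^4 - 17*o^3 + 204*o^2 - 180*o
(2) = -12*z^4 + 77*z^3 + 8*z^2 - 263*z + 250
(3) = -4*u^2 - 5*u - 3
(4) = -2.55*c^5 - 5.4*c^4 + 9.45*c^3 - 2.84*c^2 + 7.55*c + 0.38
(5) = t^2 - 3*t + 11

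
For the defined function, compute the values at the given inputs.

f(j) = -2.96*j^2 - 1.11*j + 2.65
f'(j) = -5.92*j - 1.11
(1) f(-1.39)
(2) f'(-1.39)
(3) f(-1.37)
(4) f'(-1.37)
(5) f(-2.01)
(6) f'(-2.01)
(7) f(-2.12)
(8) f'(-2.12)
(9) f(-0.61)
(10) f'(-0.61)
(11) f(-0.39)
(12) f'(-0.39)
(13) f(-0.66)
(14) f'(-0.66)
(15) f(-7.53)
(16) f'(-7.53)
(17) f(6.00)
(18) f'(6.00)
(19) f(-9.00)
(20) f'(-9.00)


(1) = -1.53
(2) = 7.12
(3) = -1.38
(4) = 7.00
(5) = -7.08
(6) = 10.79
(7) = -8.30
(8) = 11.44
(9) = 2.23
(10) = 2.50
(11) = 2.63
(12) = 1.20
(13) = 2.09
(14) = 2.80
(15) = -156.83
(16) = 43.47
(17) = -110.57
(18) = -36.63
(19) = -227.12
(20) = 52.17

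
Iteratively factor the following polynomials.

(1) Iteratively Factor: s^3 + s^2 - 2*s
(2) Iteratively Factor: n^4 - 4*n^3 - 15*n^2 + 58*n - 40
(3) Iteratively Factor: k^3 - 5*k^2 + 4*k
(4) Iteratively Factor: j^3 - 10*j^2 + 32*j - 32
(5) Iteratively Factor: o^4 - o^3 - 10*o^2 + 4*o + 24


(1) = (s + 2)*(s^2 - s) = s*(s + 2)*(s - 1)
(2) = (n - 2)*(n^3 - 2*n^2 - 19*n + 20) = (n - 2)*(n + 4)*(n^2 - 6*n + 5) = (n - 2)*(n - 1)*(n + 4)*(n - 5)
(3) = (k - 4)*(k^2 - k) = k*(k - 4)*(k - 1)
(4) = (j - 2)*(j^2 - 8*j + 16) = (j - 4)*(j - 2)*(j - 4)
(5) = (o + 2)*(o^3 - 3*o^2 - 4*o + 12) = (o + 2)^2*(o^2 - 5*o + 6) = (o - 3)*(o + 2)^2*(o - 2)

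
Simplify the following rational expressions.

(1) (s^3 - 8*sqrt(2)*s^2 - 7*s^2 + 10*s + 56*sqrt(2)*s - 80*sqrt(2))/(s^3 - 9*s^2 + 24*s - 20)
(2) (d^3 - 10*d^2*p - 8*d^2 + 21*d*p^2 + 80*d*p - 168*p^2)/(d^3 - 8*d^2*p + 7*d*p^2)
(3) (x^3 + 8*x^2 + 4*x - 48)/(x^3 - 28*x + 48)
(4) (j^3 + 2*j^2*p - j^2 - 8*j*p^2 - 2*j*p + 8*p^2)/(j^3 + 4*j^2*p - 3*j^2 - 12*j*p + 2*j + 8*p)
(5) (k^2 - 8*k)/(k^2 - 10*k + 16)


(1) = (s - 8*sqrt(2))/(s - 2)
(2) = (-d^2 + 3*d*p + 8*d - 24*p)/(-d^2 + d*p)
(3) = (x + 4)/(x - 4)
(4) = (j - 2*p)/(j - 2)
(5) = k/(k - 2)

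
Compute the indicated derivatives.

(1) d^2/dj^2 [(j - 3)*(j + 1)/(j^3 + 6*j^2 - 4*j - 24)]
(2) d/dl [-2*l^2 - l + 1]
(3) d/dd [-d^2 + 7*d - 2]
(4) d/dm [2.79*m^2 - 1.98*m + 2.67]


(1) = 2*(j^6 - 6*j^5 - 42*j^4 - 32*j^3 - 144*j^2 - 864*j + 288)/(j^9 + 18*j^8 + 96*j^7 - 1248*j^5 - 1728*j^4 + 5120*j^3 + 9216*j^2 - 6912*j - 13824)
(2) = -4*l - 1
(3) = 7 - 2*d
(4) = 5.58*m - 1.98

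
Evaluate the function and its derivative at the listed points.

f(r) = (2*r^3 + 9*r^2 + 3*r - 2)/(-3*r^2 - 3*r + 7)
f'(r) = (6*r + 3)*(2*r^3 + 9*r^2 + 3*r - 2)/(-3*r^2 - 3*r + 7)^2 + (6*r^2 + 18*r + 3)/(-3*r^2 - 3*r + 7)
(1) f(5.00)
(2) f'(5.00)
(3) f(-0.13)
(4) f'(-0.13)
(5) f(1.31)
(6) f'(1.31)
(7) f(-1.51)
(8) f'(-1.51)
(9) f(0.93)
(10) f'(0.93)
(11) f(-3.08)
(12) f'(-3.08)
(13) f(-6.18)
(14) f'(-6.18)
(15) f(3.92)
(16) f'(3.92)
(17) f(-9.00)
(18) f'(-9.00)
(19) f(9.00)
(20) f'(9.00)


(1) = -5.88
(2) = -0.59
(3) = -0.31
(4) = 0.01
(5) = -10.52
(6) = 37.25
(7) = 1.52
(8) = -4.20
(9) = 6.30
(10) = 48.92
(11) = -1.28
(12) = -1.99
(13) = 1.67
(14) = -0.72
(15) = -5.28
(16) = -0.51
(17) = 3.63
(18) = -0.68
(19) = -8.41
(20) = -0.65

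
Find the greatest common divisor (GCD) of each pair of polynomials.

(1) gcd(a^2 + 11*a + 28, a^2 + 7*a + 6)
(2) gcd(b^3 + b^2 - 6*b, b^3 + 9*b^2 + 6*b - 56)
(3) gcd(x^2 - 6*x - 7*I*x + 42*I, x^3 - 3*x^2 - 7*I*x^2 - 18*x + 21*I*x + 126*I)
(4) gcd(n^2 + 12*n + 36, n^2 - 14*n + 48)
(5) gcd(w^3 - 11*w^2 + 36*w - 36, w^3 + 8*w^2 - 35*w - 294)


(1) = 1
(2) = b - 2
(3) = gcd((x - 6)*(x - 7*I), (x - 6)*(x + 3)*(x - 7*I)) = x^2 + x*(-6 - 7*I) + 42*I
(4) = gcd((n + 6)^2, (n - 8)*(n - 6)) = 1
(5) = w - 6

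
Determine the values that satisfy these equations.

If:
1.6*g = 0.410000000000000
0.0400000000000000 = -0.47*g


Then:
No Solution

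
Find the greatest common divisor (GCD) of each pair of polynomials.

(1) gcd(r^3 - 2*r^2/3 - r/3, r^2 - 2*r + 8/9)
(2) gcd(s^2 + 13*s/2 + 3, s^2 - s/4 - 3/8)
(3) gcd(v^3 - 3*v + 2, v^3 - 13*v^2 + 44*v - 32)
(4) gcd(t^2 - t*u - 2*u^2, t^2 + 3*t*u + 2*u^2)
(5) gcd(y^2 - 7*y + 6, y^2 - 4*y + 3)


(1) = gcd(r*(r - 1)*(r + 1/3), (r - 4/3)*(r - 2/3)) = 1
(2) = s + 1/2
(3) = v - 1
(4) = t + u
(5) = y - 1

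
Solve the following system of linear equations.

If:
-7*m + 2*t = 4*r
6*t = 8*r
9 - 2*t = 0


Then:
m = -9/14
r = 27/8
t = 9/2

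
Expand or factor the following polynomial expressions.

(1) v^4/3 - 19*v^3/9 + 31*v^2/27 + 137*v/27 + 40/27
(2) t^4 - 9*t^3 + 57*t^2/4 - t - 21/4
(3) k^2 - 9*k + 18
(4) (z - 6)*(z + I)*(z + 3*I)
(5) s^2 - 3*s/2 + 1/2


(1) = (v/3 + 1/3)*(v - 5)*(v - 8/3)*(v + 1/3)
(2) = (t - 7)*(t - 3/2)*(t - 1)*(t + 1/2)
(3) = (k - 6)*(k - 3)
(4) = z^3 - 6*z^2 + 4*I*z^2 - 3*z - 24*I*z + 18
(5) = (s - 1)*(s - 1/2)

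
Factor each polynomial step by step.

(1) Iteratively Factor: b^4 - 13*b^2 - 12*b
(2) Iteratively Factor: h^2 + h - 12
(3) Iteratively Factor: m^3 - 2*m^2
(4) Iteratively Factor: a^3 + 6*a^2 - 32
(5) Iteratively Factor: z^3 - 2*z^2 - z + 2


(1) = (b)*(b^3 - 13*b - 12) = b*(b - 4)*(b^2 + 4*b + 3) = b*(b - 4)*(b + 1)*(b + 3)
(2) = (h + 4)*(h - 3)
(3) = (m - 2)*(m^2) = m*(m - 2)*(m)
(4) = (a - 2)*(a^2 + 8*a + 16) = (a - 2)*(a + 4)*(a + 4)
(5) = (z - 2)*(z^2 - 1) = (z - 2)*(z - 1)*(z + 1)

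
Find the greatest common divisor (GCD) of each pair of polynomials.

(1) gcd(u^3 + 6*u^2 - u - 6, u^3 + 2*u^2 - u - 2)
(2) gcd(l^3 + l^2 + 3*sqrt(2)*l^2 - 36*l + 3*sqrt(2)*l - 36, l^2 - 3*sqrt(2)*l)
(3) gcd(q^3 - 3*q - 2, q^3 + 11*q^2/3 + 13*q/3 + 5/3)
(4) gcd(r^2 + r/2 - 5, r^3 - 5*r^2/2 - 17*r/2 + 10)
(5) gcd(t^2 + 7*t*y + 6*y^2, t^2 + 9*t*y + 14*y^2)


(1) = u^2 - 1
(2) = l - 3*sqrt(2)
(3) = q^2 + 2*q + 1
(4) = gcd((r - 2)*(r + 5/2), (r - 4)*(r - 1)*(r + 5/2)) = r + 5/2
(5) = gcd((t + y)*(t + 6*y), (t + 2*y)*(t + 7*y)) = 1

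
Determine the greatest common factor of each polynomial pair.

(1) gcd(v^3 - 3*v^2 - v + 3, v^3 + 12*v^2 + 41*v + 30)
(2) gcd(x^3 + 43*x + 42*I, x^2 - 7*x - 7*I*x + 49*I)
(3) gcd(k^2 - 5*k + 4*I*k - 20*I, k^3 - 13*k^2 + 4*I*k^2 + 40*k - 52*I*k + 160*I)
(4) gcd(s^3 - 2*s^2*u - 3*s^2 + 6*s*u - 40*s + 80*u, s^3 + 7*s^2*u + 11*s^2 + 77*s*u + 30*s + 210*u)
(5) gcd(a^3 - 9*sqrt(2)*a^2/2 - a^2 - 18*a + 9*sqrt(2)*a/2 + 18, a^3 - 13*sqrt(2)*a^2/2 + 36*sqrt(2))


(1) = gcd((v - 3)*(v - 1)*(v + 1), (v + 1)*(v + 5)*(v + 6)) = v + 1
(2) = gcd((x - 7*I)*(x + I)*(x + 6*I), (x - 7)*(x - 7*I)) = x - 7*I
(3) = k^2 + k*(-5 + 4*I) - 20*I
(4) = s + 5
(5) = a^2 - 9*sqrt(2)*a/2 - 18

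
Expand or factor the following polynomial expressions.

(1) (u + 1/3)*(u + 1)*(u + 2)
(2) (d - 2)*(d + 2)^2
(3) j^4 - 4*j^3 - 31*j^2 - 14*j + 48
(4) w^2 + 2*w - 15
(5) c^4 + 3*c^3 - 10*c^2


(1) = u^3 + 10*u^2/3 + 3*u + 2/3
(2) = d^3 + 2*d^2 - 4*d - 8
(3) = (j - 8)*(j - 1)*(j + 2)*(j + 3)
(4) = (w - 3)*(w + 5)
(5) = c^2*(c - 2)*(c + 5)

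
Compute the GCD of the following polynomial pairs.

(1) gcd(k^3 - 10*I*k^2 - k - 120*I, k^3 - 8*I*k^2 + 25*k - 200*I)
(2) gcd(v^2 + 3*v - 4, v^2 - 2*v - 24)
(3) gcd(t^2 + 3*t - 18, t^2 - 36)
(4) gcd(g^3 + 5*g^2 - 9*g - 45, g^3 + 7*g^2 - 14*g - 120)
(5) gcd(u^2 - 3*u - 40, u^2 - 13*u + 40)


(1) = gcd((k - 8*I)*(k - 5*I)*(k + 3*I), (k - 8*I)*(k - 5*I)*(k + 5*I)) = k^2 - 13*I*k - 40
(2) = gcd((v - 1)*(v + 4), (v - 6)*(v + 4)) = v + 4
(3) = gcd((t - 3)*(t + 6), (t - 6)*(t + 6)) = t + 6
(4) = g + 5
(5) = gcd((u - 8)*(u + 5), (u - 8)*(u - 5)) = u - 8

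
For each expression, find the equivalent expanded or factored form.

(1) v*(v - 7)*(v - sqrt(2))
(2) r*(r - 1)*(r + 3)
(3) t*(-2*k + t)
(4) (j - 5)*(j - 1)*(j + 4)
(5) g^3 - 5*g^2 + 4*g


(1) = v^3 - 7*v^2 - sqrt(2)*v^2 + 7*sqrt(2)*v
(2) = r^3 + 2*r^2 - 3*r
(3) = -2*k*t + t^2
(4) = j^3 - 2*j^2 - 19*j + 20
(5) = g*(g - 4)*(g - 1)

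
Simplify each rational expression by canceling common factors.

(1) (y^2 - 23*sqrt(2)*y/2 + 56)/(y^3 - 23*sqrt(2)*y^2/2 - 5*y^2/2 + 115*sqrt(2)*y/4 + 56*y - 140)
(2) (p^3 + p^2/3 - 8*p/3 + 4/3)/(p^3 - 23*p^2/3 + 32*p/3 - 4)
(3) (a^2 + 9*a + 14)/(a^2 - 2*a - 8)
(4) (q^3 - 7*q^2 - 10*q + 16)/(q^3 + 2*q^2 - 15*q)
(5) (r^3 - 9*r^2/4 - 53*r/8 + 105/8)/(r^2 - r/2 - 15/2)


(1) = 8/(8*y - 20)
(2) = (p + 2)/(p - 6)
(3) = (a + 7)/(a - 4)
(4) = (q^3 - 7*q^2 - 10*q + 16)/(q^3 + 2*q^2 - 15*q)
(5) = r - 7/4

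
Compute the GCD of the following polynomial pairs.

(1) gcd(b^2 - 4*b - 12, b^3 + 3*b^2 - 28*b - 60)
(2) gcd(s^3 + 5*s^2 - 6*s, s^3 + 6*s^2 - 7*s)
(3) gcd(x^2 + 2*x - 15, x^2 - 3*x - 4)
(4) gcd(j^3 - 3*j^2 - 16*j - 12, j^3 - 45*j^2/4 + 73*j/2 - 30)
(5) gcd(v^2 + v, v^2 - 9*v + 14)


(1) = gcd((b - 6)*(b + 2), (b - 5)*(b + 2)*(b + 6)) = b + 2
(2) = s^2 - s
(3) = gcd((x - 3)*(x + 5), (x - 4)*(x + 1)) = 1
(4) = j - 6
(5) = gcd(v*(v + 1), (v - 7)*(v - 2)) = 1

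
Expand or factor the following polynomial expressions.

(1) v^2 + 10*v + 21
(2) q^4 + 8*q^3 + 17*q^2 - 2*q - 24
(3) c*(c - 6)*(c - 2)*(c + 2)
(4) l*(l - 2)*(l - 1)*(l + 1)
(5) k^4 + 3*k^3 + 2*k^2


(1) = (v + 3)*(v + 7)
(2) = (q - 1)*(q + 2)*(q + 3)*(q + 4)
(3) = c^4 - 6*c^3 - 4*c^2 + 24*c
(4) = l^4 - 2*l^3 - l^2 + 2*l
(5) = k^2*(k + 1)*(k + 2)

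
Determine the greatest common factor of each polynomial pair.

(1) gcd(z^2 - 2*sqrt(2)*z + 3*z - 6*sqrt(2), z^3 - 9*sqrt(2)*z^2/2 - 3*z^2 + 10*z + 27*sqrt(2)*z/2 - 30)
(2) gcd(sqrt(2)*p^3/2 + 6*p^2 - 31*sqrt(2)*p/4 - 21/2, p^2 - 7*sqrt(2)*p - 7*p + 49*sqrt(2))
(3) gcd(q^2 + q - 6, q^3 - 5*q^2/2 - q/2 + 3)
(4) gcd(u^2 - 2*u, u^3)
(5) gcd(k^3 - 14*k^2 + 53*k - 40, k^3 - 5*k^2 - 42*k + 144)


(1) = gcd((z + 3)*(z - 2*sqrt(2)), (z - 3)*(z - 5*sqrt(2)/2)*(z - 2*sqrt(2))) = z - 2*sqrt(2)
(2) = gcd((p - 3*sqrt(2)/2)*(p + 7*sqrt(2))*(sqrt(2)*p/2 + 1/2), (p - 7)*(p - 7*sqrt(2))) = 1
(3) = gcd((q - 2)*(q + 3), (q - 2)*(q - 3/2)*(q + 1)) = q - 2
(4) = gcd(u*(u - 2), u^3) = u
(5) = gcd((k - 8)*(k - 5)*(k - 1), (k - 8)*(k - 3)*(k + 6)) = k - 8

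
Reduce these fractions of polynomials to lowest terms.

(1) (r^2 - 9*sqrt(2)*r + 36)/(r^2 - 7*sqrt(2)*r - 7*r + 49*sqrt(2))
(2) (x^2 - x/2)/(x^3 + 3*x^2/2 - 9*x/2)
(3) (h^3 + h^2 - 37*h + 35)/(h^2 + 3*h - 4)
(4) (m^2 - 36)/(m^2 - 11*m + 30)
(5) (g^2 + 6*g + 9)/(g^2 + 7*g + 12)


(1) = (r^2 - 9*sqrt(2)*r + 36)/(r^2 + r*(-7*sqrt(2) - 7) + 49*sqrt(2))
(2) = (2*x - 1)/(2*x^2 + 3*x - 9)
(3) = (h^2 + 2*h - 35)/(h + 4)
(4) = (m + 6)/(m - 5)
(5) = (g + 3)/(g + 4)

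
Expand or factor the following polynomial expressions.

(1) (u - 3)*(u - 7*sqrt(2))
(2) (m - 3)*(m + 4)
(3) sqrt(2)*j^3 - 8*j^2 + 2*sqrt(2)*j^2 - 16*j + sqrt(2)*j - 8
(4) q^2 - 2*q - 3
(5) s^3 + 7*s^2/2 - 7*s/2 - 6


(1) = u^2 - 7*sqrt(2)*u - 3*u + 21*sqrt(2)
(2) = m^2 + m - 12
(3) = (j + 1)*(j - 4*sqrt(2))*(sqrt(2)*j + sqrt(2))
(4) = (q - 3)*(q + 1)
(5) = (s - 3/2)*(s + 1)*(s + 4)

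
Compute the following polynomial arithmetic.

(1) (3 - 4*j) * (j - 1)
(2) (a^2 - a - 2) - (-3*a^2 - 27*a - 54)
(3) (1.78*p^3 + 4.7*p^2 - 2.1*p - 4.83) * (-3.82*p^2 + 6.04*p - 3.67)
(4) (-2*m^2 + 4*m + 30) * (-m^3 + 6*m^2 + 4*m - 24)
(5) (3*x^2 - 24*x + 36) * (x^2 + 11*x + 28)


(1) = -4*j^2 + 7*j - 3
(2) = 4*a^2 + 26*a + 52
(3) = -6.7996*p^5 - 7.2028*p^4 + 29.8774*p^3 - 11.4824*p^2 - 21.4662*p + 17.7261
(4) = 2*m^5 - 16*m^4 - 14*m^3 + 244*m^2 + 24*m - 720
(5) = 3*x^4 + 9*x^3 - 144*x^2 - 276*x + 1008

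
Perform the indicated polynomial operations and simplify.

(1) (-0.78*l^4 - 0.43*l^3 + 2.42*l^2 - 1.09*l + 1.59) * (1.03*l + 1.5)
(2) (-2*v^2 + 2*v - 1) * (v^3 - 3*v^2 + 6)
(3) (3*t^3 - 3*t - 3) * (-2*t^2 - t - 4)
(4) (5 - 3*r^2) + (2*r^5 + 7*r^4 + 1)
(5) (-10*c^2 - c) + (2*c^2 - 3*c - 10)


(1) = -0.8034*l^5 - 1.6129*l^4 + 1.8476*l^3 + 2.5073*l^2 + 0.0027*l + 2.385
(2) = -2*v^5 + 8*v^4 - 7*v^3 - 9*v^2 + 12*v - 6
(3) = -6*t^5 - 3*t^4 - 6*t^3 + 9*t^2 + 15*t + 12
(4) = 2*r^5 + 7*r^4 - 3*r^2 + 6
(5) = -8*c^2 - 4*c - 10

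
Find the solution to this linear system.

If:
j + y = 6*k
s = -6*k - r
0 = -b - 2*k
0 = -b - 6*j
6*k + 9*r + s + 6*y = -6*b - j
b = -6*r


Then:
b = 0
j = 0
k = 0
r = 0
s = 0
y = 0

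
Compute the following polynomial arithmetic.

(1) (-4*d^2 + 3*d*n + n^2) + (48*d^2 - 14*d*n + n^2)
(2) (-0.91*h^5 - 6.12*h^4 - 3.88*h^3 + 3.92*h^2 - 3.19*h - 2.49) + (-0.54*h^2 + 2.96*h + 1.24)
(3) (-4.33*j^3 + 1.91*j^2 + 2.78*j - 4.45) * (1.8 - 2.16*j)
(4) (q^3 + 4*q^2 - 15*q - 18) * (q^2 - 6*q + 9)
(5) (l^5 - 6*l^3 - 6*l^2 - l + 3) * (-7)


(1) = 44*d^2 - 11*d*n + 2*n^2
(2) = -0.91*h^5 - 6.12*h^4 - 3.88*h^3 + 3.38*h^2 - 0.23*h - 1.25
(3) = 9.3528*j^4 - 11.9196*j^3 - 2.5668*j^2 + 14.616*j - 8.01
(4) = q^5 - 2*q^4 - 30*q^3 + 108*q^2 - 27*q - 162
(5) = -7*l^5 + 42*l^3 + 42*l^2 + 7*l - 21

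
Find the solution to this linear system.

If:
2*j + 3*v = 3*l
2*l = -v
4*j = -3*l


Then:
j = 0
l = 0
v = 0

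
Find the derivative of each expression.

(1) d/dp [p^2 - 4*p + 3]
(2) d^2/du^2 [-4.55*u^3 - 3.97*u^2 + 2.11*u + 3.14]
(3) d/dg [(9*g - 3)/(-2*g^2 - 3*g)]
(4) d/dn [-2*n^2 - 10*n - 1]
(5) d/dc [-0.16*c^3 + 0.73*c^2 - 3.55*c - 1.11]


(1) = 2*p - 4
(2) = -27.3*u - 7.94
(3) = 3*(6*g^2 - 4*g - 3)/(g^2*(4*g^2 + 12*g + 9))
(4) = -4*n - 10
(5) = -0.48*c^2 + 1.46*c - 3.55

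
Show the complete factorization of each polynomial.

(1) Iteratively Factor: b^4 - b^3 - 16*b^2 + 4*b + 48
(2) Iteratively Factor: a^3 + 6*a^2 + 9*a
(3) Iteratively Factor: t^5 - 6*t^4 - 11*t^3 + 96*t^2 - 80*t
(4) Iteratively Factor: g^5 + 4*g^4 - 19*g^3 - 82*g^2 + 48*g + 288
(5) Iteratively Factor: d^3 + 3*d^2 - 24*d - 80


(1) = (b + 3)*(b^3 - 4*b^2 - 4*b + 16) = (b + 2)*(b + 3)*(b^2 - 6*b + 8) = (b - 2)*(b + 2)*(b + 3)*(b - 4)
(2) = (a + 3)*(a^2 + 3*a) = a*(a + 3)*(a + 3)
(3) = (t)*(t^4 - 6*t^3 - 11*t^2 + 96*t - 80) = t*(t + 4)*(t^3 - 10*t^2 + 29*t - 20) = t*(t - 4)*(t + 4)*(t^2 - 6*t + 5) = t*(t - 5)*(t - 4)*(t + 4)*(t - 1)
(4) = (g + 4)*(g^4 - 19*g^2 - 6*g + 72) = (g - 4)*(g + 4)*(g^3 + 4*g^2 - 3*g - 18) = (g - 4)*(g - 2)*(g + 4)*(g^2 + 6*g + 9) = (g - 4)*(g - 2)*(g + 3)*(g + 4)*(g + 3)
(5) = (d - 5)*(d^2 + 8*d + 16) = (d - 5)*(d + 4)*(d + 4)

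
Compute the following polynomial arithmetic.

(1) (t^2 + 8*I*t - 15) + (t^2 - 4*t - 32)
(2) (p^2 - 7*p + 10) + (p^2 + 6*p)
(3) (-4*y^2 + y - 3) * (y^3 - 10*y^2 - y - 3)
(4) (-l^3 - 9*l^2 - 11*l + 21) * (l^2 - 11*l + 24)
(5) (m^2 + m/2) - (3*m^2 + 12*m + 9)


(1) = 2*t^2 - 4*t + 8*I*t - 47
(2) = 2*p^2 - p + 10
(3) = -4*y^5 + 41*y^4 - 9*y^3 + 41*y^2 + 9
(4) = -l^5 + 2*l^4 + 64*l^3 - 74*l^2 - 495*l + 504
(5) = -2*m^2 - 23*m/2 - 9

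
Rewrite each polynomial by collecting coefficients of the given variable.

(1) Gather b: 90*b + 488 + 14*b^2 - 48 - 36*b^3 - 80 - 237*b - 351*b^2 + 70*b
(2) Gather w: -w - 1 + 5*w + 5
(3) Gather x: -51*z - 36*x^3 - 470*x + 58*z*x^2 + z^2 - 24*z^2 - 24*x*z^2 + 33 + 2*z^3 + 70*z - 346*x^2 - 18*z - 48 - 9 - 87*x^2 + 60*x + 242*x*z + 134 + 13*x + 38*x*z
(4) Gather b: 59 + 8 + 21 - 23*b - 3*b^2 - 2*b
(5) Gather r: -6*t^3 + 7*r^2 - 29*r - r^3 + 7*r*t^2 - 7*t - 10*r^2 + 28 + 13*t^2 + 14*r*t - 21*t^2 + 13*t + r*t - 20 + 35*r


(1) = -36*b^3 - 337*b^2 - 77*b + 360
(2) = 4*w + 4
(3) = -36*x^3 + x^2*(58*z - 433) + x*(-24*z^2 + 280*z - 397) + 2*z^3 - 23*z^2 + z + 110
(4) = -3*b^2 - 25*b + 88
(5) = -r^3 - 3*r^2 + r*(7*t^2 + 15*t + 6) - 6*t^3 - 8*t^2 + 6*t + 8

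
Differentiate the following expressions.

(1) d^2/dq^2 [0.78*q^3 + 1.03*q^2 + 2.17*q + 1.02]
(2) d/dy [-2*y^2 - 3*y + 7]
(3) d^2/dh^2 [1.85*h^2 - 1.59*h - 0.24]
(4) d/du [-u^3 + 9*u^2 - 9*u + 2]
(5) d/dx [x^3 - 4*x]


(1) = 4.68*q + 2.06
(2) = -4*y - 3
(3) = 3.70000000000000
(4) = -3*u^2 + 18*u - 9
(5) = 3*x^2 - 4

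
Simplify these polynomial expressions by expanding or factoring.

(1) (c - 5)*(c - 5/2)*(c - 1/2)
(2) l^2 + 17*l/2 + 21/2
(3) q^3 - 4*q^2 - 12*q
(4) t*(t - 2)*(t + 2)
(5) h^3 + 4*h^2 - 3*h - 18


(1) = c^3 - 8*c^2 + 65*c/4 - 25/4
(2) = (l + 3/2)*(l + 7)
(3) = q*(q - 6)*(q + 2)
(4) = t^3 - 4*t
(5) = (h - 2)*(h + 3)^2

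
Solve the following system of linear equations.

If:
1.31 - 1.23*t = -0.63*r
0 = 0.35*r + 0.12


Then:
r = -0.34
t = 0.89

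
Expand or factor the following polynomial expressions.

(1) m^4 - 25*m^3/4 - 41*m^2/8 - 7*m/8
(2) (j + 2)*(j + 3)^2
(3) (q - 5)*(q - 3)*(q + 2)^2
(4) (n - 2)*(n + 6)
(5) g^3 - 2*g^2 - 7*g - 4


(1) = m*(m - 7)*(m + 1/4)*(m + 1/2)
(2) = j^3 + 8*j^2 + 21*j + 18
(3) = q^4 - 4*q^3 - 13*q^2 + 28*q + 60
(4) = n^2 + 4*n - 12
(5) = (g - 4)*(g + 1)^2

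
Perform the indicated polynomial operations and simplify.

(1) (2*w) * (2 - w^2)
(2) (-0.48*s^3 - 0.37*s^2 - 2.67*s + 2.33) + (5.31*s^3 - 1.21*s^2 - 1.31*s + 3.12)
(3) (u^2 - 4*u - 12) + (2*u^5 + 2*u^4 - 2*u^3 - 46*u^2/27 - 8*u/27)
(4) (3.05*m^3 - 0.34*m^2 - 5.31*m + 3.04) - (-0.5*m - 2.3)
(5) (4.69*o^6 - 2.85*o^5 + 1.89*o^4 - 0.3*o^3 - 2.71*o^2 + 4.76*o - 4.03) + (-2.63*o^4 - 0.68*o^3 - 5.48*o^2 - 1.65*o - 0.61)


(1) = -2*w^3 + 4*w
(2) = 4.83*s^3 - 1.58*s^2 - 3.98*s + 5.45
(3) = 2*u^5 + 2*u^4 - 2*u^3 - 19*u^2/27 - 116*u/27 - 12
(4) = 3.05*m^3 - 0.34*m^2 - 4.81*m + 5.34
(5) = 4.69*o^6 - 2.85*o^5 - 0.74*o^4 - 0.98*o^3 - 8.19*o^2 + 3.11*o - 4.64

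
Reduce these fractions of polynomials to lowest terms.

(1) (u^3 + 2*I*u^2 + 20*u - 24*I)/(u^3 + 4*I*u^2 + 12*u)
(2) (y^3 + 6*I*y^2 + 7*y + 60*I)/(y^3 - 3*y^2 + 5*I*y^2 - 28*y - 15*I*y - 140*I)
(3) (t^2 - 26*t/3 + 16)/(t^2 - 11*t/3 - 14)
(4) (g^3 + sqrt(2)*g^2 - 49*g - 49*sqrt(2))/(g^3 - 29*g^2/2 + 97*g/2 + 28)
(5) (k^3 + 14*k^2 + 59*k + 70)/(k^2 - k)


(1) = (u - 2*I)/u
(2) = (y^2 + I*y + 12)/(y^2 - 3*y - 28)
(3) = (3*t - 8)/(3*t + 7)
(4) = (2*g^2 + g*(2*sqrt(2) + 14) + 14*sqrt(2))/(2*g^2 - 15*g - 8)
(5) = (k^3 + 14*k^2 + 59*k + 70)/(k^2 - k)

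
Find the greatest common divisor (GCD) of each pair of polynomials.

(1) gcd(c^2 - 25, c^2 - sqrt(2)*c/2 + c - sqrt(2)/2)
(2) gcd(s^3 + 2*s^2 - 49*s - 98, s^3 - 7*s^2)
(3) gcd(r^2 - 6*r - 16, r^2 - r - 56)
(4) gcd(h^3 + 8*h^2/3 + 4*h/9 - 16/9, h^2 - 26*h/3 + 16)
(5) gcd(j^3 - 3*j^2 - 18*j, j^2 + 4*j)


(1) = gcd((c - 5)*(c + 5), (c + 1)*(c - sqrt(2)/2)) = 1
(2) = s - 7
(3) = r - 8
(4) = 1
(5) = j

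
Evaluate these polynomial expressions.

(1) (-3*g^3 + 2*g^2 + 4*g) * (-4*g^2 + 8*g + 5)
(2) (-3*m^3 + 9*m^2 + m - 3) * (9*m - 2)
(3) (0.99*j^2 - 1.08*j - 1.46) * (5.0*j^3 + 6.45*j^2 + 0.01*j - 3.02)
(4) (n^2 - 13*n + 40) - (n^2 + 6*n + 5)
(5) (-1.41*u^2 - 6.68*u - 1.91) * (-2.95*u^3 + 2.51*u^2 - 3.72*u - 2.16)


(1) = 12*g^5 - 32*g^4 - 15*g^3 + 42*g^2 + 20*g
(2) = -27*m^4 + 87*m^3 - 9*m^2 - 29*m + 6
(3) = 4.95*j^5 + 0.9855*j^4 - 14.2561*j^3 - 12.4176*j^2 + 3.247*j + 4.4092
(4) = 35 - 19*n
(5) = 4.1595*u^5 + 16.1669*u^4 - 5.8871*u^3 + 23.1011*u^2 + 21.534*u + 4.1256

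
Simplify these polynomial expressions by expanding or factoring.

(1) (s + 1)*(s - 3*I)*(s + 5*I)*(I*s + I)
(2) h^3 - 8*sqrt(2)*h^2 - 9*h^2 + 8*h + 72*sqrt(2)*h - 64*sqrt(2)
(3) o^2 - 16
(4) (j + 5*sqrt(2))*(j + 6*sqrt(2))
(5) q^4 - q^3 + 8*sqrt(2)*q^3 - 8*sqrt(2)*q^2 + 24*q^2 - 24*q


(1) = I*s^4 - 2*s^3 + 2*I*s^3 - 4*s^2 + 16*I*s^2 - 2*s + 30*I*s + 15*I
(2) = (h - 8)*(h - 1)*(h - 8*sqrt(2))
(3) = (o - 4)*(o + 4)
(4) = j^2 + 11*sqrt(2)*j + 60
(5) = q*(q - 1)*(q + 2*sqrt(2))*(q + 6*sqrt(2))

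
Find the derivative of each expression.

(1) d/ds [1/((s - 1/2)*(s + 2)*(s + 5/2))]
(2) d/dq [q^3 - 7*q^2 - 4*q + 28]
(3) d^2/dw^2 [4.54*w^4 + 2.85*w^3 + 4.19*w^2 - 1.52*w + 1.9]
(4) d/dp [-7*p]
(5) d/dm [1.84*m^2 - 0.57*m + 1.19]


(1) = 4*(-12*s^2 - 32*s - 11)/(16*s^6 + 128*s^5 + 344*s^4 + 272*s^3 - 199*s^2 - 220*s + 100)
(2) = 3*q^2 - 14*q - 4
(3) = 54.48*w^2 + 17.1*w + 8.38
(4) = -7
(5) = 3.68*m - 0.57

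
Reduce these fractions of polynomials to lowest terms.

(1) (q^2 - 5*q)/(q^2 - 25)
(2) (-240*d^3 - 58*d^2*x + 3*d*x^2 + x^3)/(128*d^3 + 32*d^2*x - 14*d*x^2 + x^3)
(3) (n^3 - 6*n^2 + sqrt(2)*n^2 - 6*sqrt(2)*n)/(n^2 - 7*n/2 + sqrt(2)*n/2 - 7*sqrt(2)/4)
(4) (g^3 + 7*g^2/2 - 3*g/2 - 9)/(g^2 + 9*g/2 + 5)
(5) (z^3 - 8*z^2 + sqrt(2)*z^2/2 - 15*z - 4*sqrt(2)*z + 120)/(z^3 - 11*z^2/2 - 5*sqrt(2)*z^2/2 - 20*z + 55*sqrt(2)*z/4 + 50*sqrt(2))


(1) = q/(q + 5)
(2) = (30*d^2 + 11*d*x + x^2)/(-16*d^2 - 6*d*x + x^2)
(3) = (4*n^3 + n^2*(-24 + 4*sqrt(2)) - 24*sqrt(2)*n)/(4*n^2 + n*(-14 + 2*sqrt(2)) - 7*sqrt(2))
(4) = (2*g^2 + 3*g - 9)/(2*g + 5)
(5) = (8*z + 24*sqrt(2))/(8*z + 20)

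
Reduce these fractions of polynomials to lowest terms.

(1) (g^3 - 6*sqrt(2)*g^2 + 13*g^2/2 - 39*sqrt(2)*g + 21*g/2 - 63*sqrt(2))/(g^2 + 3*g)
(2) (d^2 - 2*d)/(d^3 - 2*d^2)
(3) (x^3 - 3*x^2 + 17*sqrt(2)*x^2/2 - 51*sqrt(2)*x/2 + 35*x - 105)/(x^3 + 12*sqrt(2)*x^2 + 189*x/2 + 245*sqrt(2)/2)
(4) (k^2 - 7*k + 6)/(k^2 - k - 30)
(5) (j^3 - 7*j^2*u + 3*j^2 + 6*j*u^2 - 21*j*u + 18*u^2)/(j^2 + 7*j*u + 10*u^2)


(1) = (2*g^2 + g*(7 - 12*sqrt(2)) - 42*sqrt(2))/(2*g)
(2) = 1/d
(3) = (4*x - 12)/(4*x + 14*sqrt(2))
(4) = (k - 1)/(k + 5)
(5) = (j^3 - 7*j^2*u + 3*j^2 + 6*j*u^2 - 21*j*u + 18*u^2)/(j^2 + 7*j*u + 10*u^2)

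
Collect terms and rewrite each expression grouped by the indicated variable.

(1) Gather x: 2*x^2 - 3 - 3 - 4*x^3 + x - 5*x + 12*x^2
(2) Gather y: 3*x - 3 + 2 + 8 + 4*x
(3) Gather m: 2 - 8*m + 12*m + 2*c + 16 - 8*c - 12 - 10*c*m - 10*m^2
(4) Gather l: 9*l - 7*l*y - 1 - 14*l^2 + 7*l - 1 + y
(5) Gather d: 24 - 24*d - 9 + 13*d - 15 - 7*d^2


(1) = -4*x^3 + 14*x^2 - 4*x - 6
(2) = 7*x + 7
(3) = -6*c - 10*m^2 + m*(4 - 10*c) + 6
(4) = -14*l^2 + l*(16 - 7*y) + y - 2
(5) = -7*d^2 - 11*d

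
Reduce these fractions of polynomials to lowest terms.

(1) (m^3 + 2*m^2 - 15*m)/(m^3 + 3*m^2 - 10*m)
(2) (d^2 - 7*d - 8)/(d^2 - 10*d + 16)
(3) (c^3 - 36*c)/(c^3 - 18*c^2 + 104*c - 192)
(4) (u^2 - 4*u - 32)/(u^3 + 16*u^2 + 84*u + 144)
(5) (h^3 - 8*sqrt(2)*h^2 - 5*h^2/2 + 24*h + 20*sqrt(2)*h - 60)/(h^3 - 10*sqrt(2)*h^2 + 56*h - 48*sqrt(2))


(1) = (m - 3)/(m - 2)
(2) = (d + 1)/(d - 2)
(3) = (c^2 + 6*c)/(c^2 - 12*c + 32)
(4) = (u - 8)/(u^2 + 12*u + 36)
(5) = (2*h - 5)/(2*h - 4*sqrt(2))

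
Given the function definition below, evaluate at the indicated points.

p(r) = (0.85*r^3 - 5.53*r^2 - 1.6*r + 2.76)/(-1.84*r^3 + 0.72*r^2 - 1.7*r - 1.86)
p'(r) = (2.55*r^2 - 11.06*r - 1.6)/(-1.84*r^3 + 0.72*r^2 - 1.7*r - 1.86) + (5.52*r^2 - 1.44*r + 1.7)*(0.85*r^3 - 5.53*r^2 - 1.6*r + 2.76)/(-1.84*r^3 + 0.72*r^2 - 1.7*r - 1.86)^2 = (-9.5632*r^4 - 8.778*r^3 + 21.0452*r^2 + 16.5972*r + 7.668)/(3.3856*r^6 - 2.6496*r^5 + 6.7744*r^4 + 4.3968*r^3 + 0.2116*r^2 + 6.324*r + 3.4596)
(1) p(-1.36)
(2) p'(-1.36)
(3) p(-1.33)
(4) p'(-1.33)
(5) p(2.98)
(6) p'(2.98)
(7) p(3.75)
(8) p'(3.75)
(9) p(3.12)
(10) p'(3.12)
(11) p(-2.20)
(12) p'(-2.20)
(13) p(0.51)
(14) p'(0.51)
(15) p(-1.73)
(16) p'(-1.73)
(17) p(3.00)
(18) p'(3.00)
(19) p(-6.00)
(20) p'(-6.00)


(1) = -1.16
(2) = 0.33
(3) = -1.15
(4) = 0.38
(5) = 0.58
(6) = -0.31
(7) = 0.38
(8) = -0.22
(9) = 0.54
(10) = -0.29
(11) = -1.18
(12) = -0.09
(13) = -0.22
(14) = 2.55
(15) = -1.21
(16) = 0.01
(17) = 0.58
(18) = -0.30
(19) = -0.86
(20) = -0.05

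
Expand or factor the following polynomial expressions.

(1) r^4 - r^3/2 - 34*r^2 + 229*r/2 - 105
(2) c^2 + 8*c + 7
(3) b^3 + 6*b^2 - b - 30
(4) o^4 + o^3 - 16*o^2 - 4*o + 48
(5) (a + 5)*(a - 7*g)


(1) = (r - 3)*(r - 5/2)*(r - 2)*(r + 7)
(2) = (c + 1)*(c + 7)
(3) = (b - 2)*(b + 3)*(b + 5)
(4) = (o - 3)*(o - 2)*(o + 2)*(o + 4)
(5) = a^2 - 7*a*g + 5*a - 35*g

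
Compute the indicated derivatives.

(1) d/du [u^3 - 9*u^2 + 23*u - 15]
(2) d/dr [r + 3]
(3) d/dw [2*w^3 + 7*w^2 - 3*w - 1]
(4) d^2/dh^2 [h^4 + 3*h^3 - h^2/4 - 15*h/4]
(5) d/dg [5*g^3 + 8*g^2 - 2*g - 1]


(1) = 3*u^2 - 18*u + 23
(2) = 1
(3) = 6*w^2 + 14*w - 3
(4) = 12*h^2 + 18*h - 1/2
(5) = 15*g^2 + 16*g - 2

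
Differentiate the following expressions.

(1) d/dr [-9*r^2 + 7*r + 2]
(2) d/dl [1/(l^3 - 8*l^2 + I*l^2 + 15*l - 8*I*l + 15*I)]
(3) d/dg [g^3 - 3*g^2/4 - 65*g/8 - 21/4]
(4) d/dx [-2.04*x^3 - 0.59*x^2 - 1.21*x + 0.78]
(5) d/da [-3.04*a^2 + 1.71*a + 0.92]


(1) = 7 - 18*r
(2) = (-3*l^2 + 16*l - 2*I*l - 15 + 8*I)/(l^3 - 8*l^2 + I*l^2 + 15*l - 8*I*l + 15*I)^2
(3) = 3*g^2 - 3*g/2 - 65/8
(4) = -6.12*x^2 - 1.18*x - 1.21
(5) = 1.71 - 6.08*a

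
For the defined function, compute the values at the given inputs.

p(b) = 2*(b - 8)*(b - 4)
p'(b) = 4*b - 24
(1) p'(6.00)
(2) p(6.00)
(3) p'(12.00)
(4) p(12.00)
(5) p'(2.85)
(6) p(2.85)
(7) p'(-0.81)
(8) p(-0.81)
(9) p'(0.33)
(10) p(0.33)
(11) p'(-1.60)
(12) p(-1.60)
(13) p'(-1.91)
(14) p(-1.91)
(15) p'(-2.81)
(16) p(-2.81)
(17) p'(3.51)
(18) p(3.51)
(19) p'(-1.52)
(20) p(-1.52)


(1) = 0.00
(2) = -8.00
(3) = 24.00
(4) = 64.00
(5) = -12.60
(6) = 11.85
(7) = -27.24
(8) = 84.75
(9) = -22.68
(10) = 56.30
(11) = -30.40
(12) = 107.52
(13) = -31.64
(14) = 117.14
(15) = -35.24
(16) = 147.23
(17) = -9.96
(18) = 4.40
(19) = -30.08
(20) = 105.10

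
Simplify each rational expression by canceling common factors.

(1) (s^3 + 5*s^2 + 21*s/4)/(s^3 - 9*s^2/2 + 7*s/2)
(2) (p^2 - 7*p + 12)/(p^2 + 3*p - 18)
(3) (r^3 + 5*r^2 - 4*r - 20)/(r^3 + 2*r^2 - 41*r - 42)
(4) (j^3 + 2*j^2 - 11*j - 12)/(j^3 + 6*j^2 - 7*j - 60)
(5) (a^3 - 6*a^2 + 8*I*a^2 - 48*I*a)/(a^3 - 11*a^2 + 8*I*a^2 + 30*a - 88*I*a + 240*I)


(1) = (4*s^2 + 20*s + 21)/(4*s^2 - 18*s + 14)
(2) = (p - 4)/(p + 6)
(3) = (r^3 + 5*r^2 - 4*r - 20)/(r^3 + 2*r^2 - 41*r - 42)
(4) = (j + 1)/(j + 5)
(5) = a/(a - 5)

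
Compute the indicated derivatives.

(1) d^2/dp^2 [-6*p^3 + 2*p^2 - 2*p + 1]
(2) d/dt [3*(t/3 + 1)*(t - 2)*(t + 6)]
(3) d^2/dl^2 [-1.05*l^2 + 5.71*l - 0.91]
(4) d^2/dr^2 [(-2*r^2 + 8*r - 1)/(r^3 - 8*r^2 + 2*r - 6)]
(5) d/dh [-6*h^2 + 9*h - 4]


(1) = 4 - 36*p
(2) = t*(3*t + 14)
(3) = -2.10000000000000
(4) = 4*(-r^6 + 12*r^5 - 93*r^4 + 222*r^3 + 189*r^2 - 561*r + 34)/(r^9 - 24*r^8 + 198*r^7 - 626*r^6 + 684*r^5 - 1320*r^4 + 692*r^3 - 936*r^2 + 216*r - 216)
(5) = 9 - 12*h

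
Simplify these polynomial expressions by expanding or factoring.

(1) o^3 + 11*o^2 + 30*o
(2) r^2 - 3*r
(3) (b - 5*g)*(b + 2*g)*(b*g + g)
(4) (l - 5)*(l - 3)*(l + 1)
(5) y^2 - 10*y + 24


(1) = o*(o + 5)*(o + 6)
(2) = r*(r - 3)
(3) = b^3*g - 3*b^2*g^2 + b^2*g - 10*b*g^3 - 3*b*g^2 - 10*g^3
(4) = l^3 - 7*l^2 + 7*l + 15
(5) = (y - 6)*(y - 4)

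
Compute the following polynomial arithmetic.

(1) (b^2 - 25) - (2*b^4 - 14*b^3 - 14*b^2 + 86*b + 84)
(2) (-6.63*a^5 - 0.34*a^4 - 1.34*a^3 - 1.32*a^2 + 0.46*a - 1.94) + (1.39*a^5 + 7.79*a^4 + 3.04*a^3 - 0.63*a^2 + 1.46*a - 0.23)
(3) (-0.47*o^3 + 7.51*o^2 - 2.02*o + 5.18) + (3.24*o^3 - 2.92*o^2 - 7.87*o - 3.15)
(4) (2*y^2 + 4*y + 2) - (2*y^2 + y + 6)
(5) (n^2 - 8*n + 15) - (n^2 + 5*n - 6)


(1) = -2*b^4 + 14*b^3 + 15*b^2 - 86*b - 109
(2) = -5.24*a^5 + 7.45*a^4 + 1.7*a^3 - 1.95*a^2 + 1.92*a - 2.17
(3) = 2.77*o^3 + 4.59*o^2 - 9.89*o + 2.03
(4) = 3*y - 4
(5) = 21 - 13*n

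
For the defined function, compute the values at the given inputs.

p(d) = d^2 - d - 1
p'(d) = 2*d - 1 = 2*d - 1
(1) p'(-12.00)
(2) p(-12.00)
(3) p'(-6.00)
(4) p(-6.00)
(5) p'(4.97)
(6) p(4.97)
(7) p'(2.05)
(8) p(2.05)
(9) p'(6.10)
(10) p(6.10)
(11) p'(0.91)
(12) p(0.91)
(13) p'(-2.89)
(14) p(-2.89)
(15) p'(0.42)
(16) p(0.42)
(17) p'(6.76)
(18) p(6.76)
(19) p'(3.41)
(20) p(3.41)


(1) = -25.00
(2) = 155.00
(3) = -13.00
(4) = 41.00
(5) = 8.94
(6) = 18.73
(7) = 3.10
(8) = 1.15
(9) = 11.20
(10) = 30.11
(11) = 0.82
(12) = -1.08
(13) = -6.78
(14) = 10.24
(15) = -0.16
(16) = -1.24
(17) = 12.52
(18) = 37.94
(19) = 5.82
(20) = 7.22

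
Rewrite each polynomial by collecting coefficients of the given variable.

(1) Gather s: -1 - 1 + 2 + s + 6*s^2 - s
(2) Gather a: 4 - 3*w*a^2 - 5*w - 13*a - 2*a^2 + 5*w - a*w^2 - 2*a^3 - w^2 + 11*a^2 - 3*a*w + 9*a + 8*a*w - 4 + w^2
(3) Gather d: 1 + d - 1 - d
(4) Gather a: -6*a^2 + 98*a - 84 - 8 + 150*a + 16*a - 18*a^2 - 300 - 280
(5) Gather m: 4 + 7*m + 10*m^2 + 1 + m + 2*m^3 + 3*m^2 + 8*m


(1) = 6*s^2
(2) = -2*a^3 + a^2*(9 - 3*w) + a*(-w^2 + 5*w - 4)
(3) = 0
(4) = -24*a^2 + 264*a - 672
(5) = 2*m^3 + 13*m^2 + 16*m + 5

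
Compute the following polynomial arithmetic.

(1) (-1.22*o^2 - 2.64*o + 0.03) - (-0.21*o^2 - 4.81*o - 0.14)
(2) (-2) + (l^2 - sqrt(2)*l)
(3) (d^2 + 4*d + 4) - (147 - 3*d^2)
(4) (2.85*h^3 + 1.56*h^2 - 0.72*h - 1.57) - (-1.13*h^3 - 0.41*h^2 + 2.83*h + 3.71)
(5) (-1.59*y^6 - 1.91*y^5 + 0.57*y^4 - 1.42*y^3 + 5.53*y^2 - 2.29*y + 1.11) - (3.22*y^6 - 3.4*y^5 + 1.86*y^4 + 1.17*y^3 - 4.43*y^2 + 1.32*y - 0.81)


(1) = -1.01*o^2 + 2.17*o + 0.17
(2) = l^2 - sqrt(2)*l - 2
(3) = 4*d^2 + 4*d - 143
(4) = 3.98*h^3 + 1.97*h^2 - 3.55*h - 5.28
(5) = -4.81*y^6 + 1.49*y^5 - 1.29*y^4 - 2.59*y^3 + 9.96*y^2 - 3.61*y + 1.92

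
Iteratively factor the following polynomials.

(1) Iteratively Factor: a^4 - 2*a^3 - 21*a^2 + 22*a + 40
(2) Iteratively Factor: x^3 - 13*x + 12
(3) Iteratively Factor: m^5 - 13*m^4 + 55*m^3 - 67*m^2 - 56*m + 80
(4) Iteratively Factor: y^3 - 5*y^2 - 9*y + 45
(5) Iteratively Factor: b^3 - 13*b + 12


(1) = (a + 4)*(a^3 - 6*a^2 + 3*a + 10) = (a + 1)*(a + 4)*(a^2 - 7*a + 10) = (a - 2)*(a + 1)*(a + 4)*(a - 5)
(2) = (x + 4)*(x^2 - 4*x + 3) = (x - 3)*(x + 4)*(x - 1)
(3) = (m - 5)*(m^4 - 8*m^3 + 15*m^2 + 8*m - 16) = (m - 5)*(m + 1)*(m^3 - 9*m^2 + 24*m - 16) = (m - 5)*(m - 4)*(m + 1)*(m^2 - 5*m + 4) = (m - 5)*(m - 4)^2*(m + 1)*(m - 1)
(4) = (y + 3)*(y^2 - 8*y + 15) = (y - 3)*(y + 3)*(y - 5)
(5) = (b - 1)*(b^2 + b - 12) = (b - 1)*(b + 4)*(b - 3)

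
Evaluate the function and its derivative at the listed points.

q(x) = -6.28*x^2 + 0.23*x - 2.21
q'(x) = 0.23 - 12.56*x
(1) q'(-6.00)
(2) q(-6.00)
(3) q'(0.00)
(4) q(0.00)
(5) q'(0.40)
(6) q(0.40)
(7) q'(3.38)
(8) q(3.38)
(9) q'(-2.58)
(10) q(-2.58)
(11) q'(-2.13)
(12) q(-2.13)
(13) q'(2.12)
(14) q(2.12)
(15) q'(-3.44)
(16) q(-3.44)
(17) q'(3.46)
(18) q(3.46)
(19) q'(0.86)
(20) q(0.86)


(1) = 75.59
(2) = -229.67
(3) = 0.23
(4) = -2.21
(5) = -4.79
(6) = -3.12
(7) = -42.22
(8) = -73.18
(9) = 32.63
(10) = -44.61
(11) = 26.98
(12) = -31.19
(13) = -26.40
(14) = -29.95
(15) = 43.44
(16) = -77.32
(17) = -43.23
(18) = -76.60
(19) = -10.57
(20) = -6.66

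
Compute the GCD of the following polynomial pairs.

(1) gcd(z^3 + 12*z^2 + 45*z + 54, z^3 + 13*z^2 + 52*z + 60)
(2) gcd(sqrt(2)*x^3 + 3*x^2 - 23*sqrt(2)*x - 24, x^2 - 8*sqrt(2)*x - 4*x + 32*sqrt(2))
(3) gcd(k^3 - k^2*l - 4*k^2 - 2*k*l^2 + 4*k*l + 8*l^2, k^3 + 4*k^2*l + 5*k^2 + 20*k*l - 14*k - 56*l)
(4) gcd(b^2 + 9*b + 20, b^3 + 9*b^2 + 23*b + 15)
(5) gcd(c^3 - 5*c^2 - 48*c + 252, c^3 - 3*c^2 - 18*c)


(1) = z + 6
(2) = gcd((x - 3*sqrt(2))*(x + 4*sqrt(2))*(sqrt(2)*x + 1), (x - 4)*(x - 8*sqrt(2))) = 1
(3) = 1
(4) = b + 5
(5) = c - 6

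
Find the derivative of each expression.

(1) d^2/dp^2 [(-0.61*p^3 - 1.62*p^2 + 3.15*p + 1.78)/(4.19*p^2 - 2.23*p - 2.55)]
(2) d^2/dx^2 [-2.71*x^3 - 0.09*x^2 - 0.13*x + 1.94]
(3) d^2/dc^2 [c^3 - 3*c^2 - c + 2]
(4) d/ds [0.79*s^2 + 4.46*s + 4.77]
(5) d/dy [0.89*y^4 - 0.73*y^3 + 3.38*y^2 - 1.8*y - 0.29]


(1) = (61.227814*p^3 + 62.833218*p^2 + 78.347184*p - 1.152706)/(73.560059*p^6 - 117.450309*p^5 - 71.794812*p^4 + 131.869043*p^3 + 43.69374*p^2 - 43.501725*p - 16.581375)
(2) = -16.26*x - 0.18
(3) = 6*c - 6
(4) = 1.58*s + 4.46
(5) = 3.56*y^3 - 2.19*y^2 + 6.76*y - 1.8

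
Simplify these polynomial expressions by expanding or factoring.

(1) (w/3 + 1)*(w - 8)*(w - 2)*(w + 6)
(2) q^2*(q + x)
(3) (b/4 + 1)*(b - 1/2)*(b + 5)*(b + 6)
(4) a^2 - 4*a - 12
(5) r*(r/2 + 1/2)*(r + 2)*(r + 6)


(1) = w^4/3 - w^3/3 - 56*w^2/3 - 12*w + 96
(2) = q^3 + q^2*x
(3) = b^4/4 + 29*b^3/8 + 133*b^2/8 + 83*b/4 - 15
(4) = (a - 6)*(a + 2)
(5) = r^4/2 + 9*r^3/2 + 10*r^2 + 6*r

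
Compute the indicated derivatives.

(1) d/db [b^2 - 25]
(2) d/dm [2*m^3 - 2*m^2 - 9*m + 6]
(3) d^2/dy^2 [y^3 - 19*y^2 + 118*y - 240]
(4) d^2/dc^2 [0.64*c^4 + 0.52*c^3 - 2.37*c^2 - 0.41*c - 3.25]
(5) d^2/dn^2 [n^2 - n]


(1) = 2*b
(2) = 6*m^2 - 4*m - 9
(3) = 6*y - 38
(4) = 7.68*c^2 + 3.12*c - 4.74
(5) = 2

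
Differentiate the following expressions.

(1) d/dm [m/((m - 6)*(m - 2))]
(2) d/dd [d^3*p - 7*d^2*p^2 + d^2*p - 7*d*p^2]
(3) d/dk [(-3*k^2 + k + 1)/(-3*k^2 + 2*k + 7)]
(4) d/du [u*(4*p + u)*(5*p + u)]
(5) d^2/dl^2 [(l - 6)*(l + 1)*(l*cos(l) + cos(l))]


(1) = (12 - m^2)/(m^4 - 16*m^3 + 88*m^2 - 192*m + 144)
(2) = p*(3*d^2 - 14*d*p + 2*d - 7*p)
(3) = (-3*k^2 - 36*k + 5)/(9*k^4 - 12*k^3 - 38*k^2 + 28*k + 49)
(4) = 20*p^2 + 18*p*u + 3*u^2
(5) = -l^3*cos(l) - 6*l^2*sin(l) + 4*l^2*cos(l) + 16*l*sin(l) + 17*l*cos(l) + 22*sin(l) - 2*cos(l)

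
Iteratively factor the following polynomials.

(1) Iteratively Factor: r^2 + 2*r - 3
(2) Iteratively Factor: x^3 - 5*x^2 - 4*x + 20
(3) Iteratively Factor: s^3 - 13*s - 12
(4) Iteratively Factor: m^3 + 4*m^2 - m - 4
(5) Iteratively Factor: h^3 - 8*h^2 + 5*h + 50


(1) = (r + 3)*(r - 1)
(2) = (x - 5)*(x^2 - 4) = (x - 5)*(x + 2)*(x - 2)
(3) = (s + 3)*(s^2 - 3*s - 4) = (s + 1)*(s + 3)*(s - 4)
(4) = (m + 1)*(m^2 + 3*m - 4) = (m + 1)*(m + 4)*(m - 1)
(5) = (h - 5)*(h^2 - 3*h - 10) = (h - 5)*(h + 2)*(h - 5)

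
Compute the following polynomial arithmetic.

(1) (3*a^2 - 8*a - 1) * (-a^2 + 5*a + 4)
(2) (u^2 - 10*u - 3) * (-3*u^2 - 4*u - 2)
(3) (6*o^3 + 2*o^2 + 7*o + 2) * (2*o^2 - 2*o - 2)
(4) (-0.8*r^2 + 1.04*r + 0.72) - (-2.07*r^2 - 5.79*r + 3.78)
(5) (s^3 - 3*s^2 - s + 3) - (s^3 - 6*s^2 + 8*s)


(1) = -3*a^4 + 23*a^3 - 27*a^2 - 37*a - 4
(2) = -3*u^4 + 26*u^3 + 47*u^2 + 32*u + 6
(3) = 12*o^5 - 8*o^4 - 2*o^3 - 14*o^2 - 18*o - 4
(4) = 1.27*r^2 + 6.83*r - 3.06
(5) = 3*s^2 - 9*s + 3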